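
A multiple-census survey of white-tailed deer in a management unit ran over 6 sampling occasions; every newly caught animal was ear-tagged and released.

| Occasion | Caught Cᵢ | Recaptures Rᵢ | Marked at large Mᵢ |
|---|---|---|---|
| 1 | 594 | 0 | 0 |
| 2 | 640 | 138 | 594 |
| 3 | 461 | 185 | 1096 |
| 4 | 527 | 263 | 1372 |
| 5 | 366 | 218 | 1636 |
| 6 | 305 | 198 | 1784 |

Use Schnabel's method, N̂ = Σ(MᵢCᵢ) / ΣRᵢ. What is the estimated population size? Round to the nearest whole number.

N ≈ 2746

Σ MᵢCᵢ = 0·594 + 594·640 + 1096·461 + 1372·527 + 1636·366 + 1784·305 = 0 + 380160 + 505256 + 723044 + 598776 + 544120 = 2751356
Σ Rᵢ = 0 + 138 + 185 + 263 + 218 + 198 = 1002
N̂ = 2751356 / 1002 ≈ 2745.9 → 2746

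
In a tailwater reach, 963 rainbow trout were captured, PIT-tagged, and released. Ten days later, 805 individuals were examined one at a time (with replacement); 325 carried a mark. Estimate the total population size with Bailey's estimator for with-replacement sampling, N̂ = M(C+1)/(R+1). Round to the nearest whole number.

N ≈ 2381

N̂ = 963·(805+1)/(325+1) = 963·806/326 = 776178/326 ≈ 2380.9 → 2381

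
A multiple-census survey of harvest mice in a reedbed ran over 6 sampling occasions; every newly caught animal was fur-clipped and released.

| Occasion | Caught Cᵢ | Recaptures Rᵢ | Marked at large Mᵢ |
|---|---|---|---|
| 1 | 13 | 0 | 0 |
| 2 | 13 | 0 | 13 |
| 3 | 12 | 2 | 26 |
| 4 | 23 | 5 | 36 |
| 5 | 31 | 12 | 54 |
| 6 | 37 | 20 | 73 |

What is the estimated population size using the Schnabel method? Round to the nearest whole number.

Σ MᵢCᵢ = 0·13 + 13·13 + 26·12 + 36·23 + 54·31 + 73·37 = 0 + 169 + 312 + 828 + 1674 + 2701 = 5684
Σ Rᵢ = 0 + 0 + 2 + 5 + 12 + 20 = 39
N̂ = 5684 / 39 ≈ 145.7 → 146

N ≈ 146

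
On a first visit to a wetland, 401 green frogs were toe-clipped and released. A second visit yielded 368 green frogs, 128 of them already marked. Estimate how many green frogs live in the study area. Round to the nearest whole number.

N = (401 × 368) / 128 = 147568 / 128 ≈ 1152.9 → 1153

N ≈ 1153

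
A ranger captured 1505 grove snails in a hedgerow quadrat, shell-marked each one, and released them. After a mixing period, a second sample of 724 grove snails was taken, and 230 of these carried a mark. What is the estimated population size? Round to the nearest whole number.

N ≈ 4737

N = (1505 × 724) / 230 = 1089620 / 230 ≈ 4737.48 → 4737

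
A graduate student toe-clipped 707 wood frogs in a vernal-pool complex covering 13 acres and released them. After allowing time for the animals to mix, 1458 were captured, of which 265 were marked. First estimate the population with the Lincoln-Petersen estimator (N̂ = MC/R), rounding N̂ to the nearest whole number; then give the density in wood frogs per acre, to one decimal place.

density ≈ 299.2 wood frogs per acre

N̂ = 707·1458/265 = 1030806/265 ≈ 3889.8 → 3890
Density = N̂ / area = 3890 / 13 ≈ 299.23 → 299.2 per acre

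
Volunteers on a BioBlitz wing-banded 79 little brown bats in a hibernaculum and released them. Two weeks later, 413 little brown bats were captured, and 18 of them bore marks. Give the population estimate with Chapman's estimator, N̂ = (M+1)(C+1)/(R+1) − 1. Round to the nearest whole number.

N ≈ 1742

N̂ = (79+1)(413+1)/(18+1) − 1 = 80·414/19 − 1
= 33120/19 − 1 ≈ 1743.2 − 1 ≈ 1742.2 → 1742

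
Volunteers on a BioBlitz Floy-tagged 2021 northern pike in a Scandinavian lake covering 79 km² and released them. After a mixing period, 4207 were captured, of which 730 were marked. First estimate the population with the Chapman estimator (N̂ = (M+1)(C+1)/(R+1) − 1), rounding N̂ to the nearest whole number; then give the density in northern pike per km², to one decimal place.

density ≈ 147.3 northern pike per km²

N̂ = 2022·4208/731 − 1 = 8508576/731 − 1 ≈ 11638.6 → 11639
Density = N̂ / area = 11639 / 79 ≈ 147.33 → 147.3 per km²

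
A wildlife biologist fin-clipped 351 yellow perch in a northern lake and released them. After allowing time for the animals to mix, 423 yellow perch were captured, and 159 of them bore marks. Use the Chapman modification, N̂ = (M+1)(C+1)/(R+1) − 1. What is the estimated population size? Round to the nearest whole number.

N ≈ 932

N̂ = (351+1)(423+1)/(159+1) − 1 = 352·424/160 − 1
= 149248/160 − 1 ≈ 932.8 − 1 ≈ 931.8 → 932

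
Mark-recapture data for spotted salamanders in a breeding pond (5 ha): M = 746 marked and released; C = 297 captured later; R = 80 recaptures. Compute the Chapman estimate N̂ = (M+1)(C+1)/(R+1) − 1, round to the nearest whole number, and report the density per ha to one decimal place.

density ≈ 549.4 spotted salamanders per ha

N̂ = 747·298/81 − 1 = 222606/81 − 1 ≈ 2747.2 → 2747
Density = N̂ / area = 2747 / 5 ≈ 549.40 → 549.4 per ha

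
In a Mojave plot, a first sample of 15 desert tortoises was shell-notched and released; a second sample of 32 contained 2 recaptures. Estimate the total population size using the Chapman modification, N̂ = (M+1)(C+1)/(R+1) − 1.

N̂ = (15+1)(32+1)/(2+1) − 1 = 16·33/3 − 1
= 528/3 − 1 = 176 − 1 = 175

N = 175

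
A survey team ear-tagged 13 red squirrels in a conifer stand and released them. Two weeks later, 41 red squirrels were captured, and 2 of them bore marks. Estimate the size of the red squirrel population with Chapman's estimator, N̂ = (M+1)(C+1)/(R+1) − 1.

N = 195

N̂ = (13+1)(41+1)/(2+1) − 1 = 14·42/3 − 1
= 588/3 − 1 = 196 − 1 = 195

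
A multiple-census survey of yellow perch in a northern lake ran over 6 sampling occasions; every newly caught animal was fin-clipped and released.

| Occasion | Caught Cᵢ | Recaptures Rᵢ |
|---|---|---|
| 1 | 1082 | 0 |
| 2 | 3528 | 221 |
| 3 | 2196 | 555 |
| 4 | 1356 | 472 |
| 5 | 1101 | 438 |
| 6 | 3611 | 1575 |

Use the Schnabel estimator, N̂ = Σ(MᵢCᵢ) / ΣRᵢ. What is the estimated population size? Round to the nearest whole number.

N ≈ 17,358

Marked at large before each occasion: Mᵢ = Σⱼ<ᵢ (Cⱼ − Rⱼ) → M1=0, M2=1082, M3=4389, M4=6030, M5=6914, M6=7577
Σ MᵢCᵢ = 0·1082 + 1082·3528 + 4389·2196 + 6030·1356 + 6914·1101 + 7577·3611 = 0 + 3817296 + 9638244 + 8176680 + 7612314 + 27360547 = 56605081
Σ Rᵢ = 0 + 221 + 555 + 472 + 438 + 1575 = 3261
N̂ = 56605081 / 3261 ≈ 17358.2 → 17358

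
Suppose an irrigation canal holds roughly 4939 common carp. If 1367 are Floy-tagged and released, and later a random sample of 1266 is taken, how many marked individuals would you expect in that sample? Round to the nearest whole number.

The marked fraction of the population is 1367/4939, so in a sample of 1266 expect C·(M/N) marked.
E[R] = 1367 × 1266 / 4939 = 1730622 / 4939 ≈ 350.4 → 350

expected recaptures ≈ 350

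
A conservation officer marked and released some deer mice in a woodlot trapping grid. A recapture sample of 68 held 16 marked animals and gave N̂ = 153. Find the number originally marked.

M = 36

From N = M·C/R: M = N·R / C = 153·16 / 68 = 2448 / 68 = 36.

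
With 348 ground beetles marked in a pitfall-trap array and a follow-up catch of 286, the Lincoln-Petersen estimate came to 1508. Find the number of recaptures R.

From N = M·C/R: R = M·C / N = 348·286 / 1508 = 99528 / 1508 = 66.

R = 66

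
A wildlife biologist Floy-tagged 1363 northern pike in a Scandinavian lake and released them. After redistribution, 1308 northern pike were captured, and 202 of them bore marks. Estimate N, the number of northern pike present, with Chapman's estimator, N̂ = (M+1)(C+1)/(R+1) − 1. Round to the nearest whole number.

N ≈ 8794

N̂ = (1363+1)(1308+1)/(202+1) − 1 = 1364·1309/203 − 1
= 1785476/203 − 1 ≈ 8795.4 − 1 ≈ 8794.4 → 8794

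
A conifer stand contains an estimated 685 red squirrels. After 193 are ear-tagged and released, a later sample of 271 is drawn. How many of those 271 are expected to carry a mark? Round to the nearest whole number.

The marked fraction of the population is 193/685, so in a sample of 271 expect C·(M/N) marked.
E[R] = 193 × 271 / 685 = 52303 / 685 ≈ 76.4 → 76

expected recaptures ≈ 76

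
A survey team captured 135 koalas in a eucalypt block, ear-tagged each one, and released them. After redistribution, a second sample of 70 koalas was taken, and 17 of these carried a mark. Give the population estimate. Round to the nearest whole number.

N ≈ 556

The marked fraction in the recapture sample should equal the marked fraction in the population: 17/70 = 135/N.
N = (135 × 70) / 17 = 9450 / 17 ≈ 555.9 → 556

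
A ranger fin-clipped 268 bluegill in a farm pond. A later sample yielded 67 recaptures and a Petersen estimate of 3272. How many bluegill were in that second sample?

C = 818

From N = M·C/R: C = N·R / M = 3272·67 / 268 = 219224 / 268 = 818.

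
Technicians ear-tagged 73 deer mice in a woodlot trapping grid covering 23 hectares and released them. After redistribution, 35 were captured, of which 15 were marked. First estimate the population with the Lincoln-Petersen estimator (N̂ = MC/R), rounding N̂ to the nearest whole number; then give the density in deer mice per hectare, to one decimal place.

density ≈ 7.4 deer mice per hectare

N̂ = 73·35/15 = 2555/15 ≈ 170.3 → 170
Density = N̂ / area = 170 / 23 ≈ 7.39 → 7.4 per hectare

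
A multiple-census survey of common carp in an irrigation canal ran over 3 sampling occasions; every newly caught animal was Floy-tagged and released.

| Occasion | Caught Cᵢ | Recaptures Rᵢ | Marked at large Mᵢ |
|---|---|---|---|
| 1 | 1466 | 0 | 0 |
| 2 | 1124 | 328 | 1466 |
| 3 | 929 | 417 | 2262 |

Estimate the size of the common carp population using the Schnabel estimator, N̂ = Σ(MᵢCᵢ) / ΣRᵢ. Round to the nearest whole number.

Σ MᵢCᵢ = 0·1466 + 1466·1124 + 2262·929 = 0 + 1647784 + 2101398 = 3749182
Σ Rᵢ = 0 + 328 + 417 = 745
N̂ = 3749182 / 745 ≈ 5032.46 → 5032

N ≈ 5032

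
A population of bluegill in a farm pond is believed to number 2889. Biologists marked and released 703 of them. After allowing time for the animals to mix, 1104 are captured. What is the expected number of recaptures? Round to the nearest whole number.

Expected recaptures E[R] = M·C / N.
E[R] = 703 × 1104 / 2889 = 776112 / 2889 ≈ 268.6 → 269

expected recaptures ≈ 269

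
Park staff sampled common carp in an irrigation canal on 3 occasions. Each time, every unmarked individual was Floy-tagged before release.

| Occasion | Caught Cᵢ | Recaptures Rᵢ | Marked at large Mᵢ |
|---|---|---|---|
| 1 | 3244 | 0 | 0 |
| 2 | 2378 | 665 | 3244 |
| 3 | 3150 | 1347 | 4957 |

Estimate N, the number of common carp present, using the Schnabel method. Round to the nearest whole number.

Σ MᵢCᵢ = 0·3244 + 3244·2378 + 4957·3150 = 0 + 7714232 + 15614550 = 23328782
Σ Rᵢ = 0 + 665 + 1347 = 2012
N̂ = 23328782 / 2012 ≈ 11594.8 → 11595

N ≈ 11,595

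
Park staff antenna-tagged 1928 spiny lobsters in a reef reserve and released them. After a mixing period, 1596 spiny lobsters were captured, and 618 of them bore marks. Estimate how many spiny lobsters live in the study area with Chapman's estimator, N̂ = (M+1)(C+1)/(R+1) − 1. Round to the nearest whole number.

N̂ = (1928+1)(1596+1)/(618+1) − 1 = 1929·1597/619 − 1
= 3080613/619 − 1 ≈ 4976.8 − 1 ≈ 4975.8 → 4976

N ≈ 4976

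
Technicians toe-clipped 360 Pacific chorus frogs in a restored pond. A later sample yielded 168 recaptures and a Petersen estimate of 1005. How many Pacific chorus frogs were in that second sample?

From N = M·C/R: C = N·R / M = 1005·168 / 360 = 168840 / 360 = 469.

C = 469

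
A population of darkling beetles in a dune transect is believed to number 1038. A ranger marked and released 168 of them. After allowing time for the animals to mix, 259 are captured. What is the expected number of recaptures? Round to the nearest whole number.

expected recaptures ≈ 42

Expected recaptures E[R] = M·C / N.
E[R] = 168 × 259 / 1038 = 43512 / 1038 ≈ 41.9 → 42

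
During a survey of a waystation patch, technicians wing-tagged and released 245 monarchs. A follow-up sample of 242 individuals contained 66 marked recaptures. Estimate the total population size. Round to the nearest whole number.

The marked fraction in the recapture sample should equal the marked fraction in the population: 66/242 = 245/N.
N = (245 × 242) / 66 = 59290 / 66 ≈ 898.3 → 898

N ≈ 898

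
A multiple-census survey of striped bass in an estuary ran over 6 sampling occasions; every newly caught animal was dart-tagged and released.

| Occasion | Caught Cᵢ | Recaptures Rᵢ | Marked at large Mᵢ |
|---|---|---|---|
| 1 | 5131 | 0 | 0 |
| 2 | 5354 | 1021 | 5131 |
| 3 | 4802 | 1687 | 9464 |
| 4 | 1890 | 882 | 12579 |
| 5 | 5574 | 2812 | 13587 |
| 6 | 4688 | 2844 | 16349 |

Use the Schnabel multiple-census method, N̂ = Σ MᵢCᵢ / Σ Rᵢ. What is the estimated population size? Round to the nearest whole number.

N ≈ 26,938

Σ MᵢCᵢ = 0·5131 + 5131·5354 + 9464·4802 + 12579·1890 + 13587·5574 + 16349·4688 = 0 + 27471374 + 45446128 + 23774310 + 75733938 + 76644112 = 249069862
Σ Rᵢ = 0 + 1021 + 1687 + 882 + 2812 + 2844 = 9246
N̂ = 249069862 / 9246 ≈ 26938.1 → 26938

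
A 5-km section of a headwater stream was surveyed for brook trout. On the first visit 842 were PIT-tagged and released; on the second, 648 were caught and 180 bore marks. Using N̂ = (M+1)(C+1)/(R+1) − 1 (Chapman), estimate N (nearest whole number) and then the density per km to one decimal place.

density ≈ 604.4 brook trout per km

N̂ = 843·649/181 − 1 = 547107/181 − 1 ≈ 3021.7 → 3022
Density = N̂ / area = 3022 / 5 ≈ 604.40 → 604.4 per km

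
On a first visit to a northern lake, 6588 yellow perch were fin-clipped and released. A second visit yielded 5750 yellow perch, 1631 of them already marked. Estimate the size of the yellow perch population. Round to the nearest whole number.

If marked individuals mix randomly, R/C ≈ M/N, giving N ≈ M·C/R.
N = (6588 × 5750) / 1631 = 37881000 / 1631 ≈ 23225.6 → 23226

N ≈ 23,226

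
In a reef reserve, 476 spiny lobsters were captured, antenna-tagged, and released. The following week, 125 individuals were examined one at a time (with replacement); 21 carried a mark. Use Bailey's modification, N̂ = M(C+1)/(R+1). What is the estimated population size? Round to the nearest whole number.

N ≈ 2726

N̂ = 476·(125+1)/(21+1) = 476·126/22 = 59976/22 ≈ 2726.2 → 2726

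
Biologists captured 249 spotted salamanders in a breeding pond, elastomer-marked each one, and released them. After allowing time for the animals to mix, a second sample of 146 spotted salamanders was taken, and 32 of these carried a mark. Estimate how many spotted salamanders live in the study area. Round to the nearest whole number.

N = (249 × 146) / 32 = 36354 / 32 ≈ 1136.1 → 1136

N ≈ 1136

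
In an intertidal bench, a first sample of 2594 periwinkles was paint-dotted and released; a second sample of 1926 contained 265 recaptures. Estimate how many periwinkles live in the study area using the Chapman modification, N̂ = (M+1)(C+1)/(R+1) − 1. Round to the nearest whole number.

N̂ = (2594+1)(1926+1)/(265+1) − 1 = 2595·1927/266 − 1
= 5000565/266 − 1 ≈ 18799.1 − 1 ≈ 18798.1 → 18798

N ≈ 18,798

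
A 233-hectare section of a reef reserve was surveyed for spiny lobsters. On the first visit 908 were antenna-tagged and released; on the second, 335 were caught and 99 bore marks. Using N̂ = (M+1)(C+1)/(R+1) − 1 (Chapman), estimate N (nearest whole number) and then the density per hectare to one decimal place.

density ≈ 13.1 spiny lobsters per hectare

N̂ = 909·336/100 − 1 = 305424/100 − 1 ≈ 3053.2 → 3053
Density = N̂ / area = 3053 / 233 ≈ 13.10 → 13.1 per hectare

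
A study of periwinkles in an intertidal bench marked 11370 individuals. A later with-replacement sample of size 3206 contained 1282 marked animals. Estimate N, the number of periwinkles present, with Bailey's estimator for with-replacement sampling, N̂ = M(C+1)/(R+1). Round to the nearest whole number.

N̂ = 11370·(3206+1)/(1282+1) = 11370·3207/1283 = 36463590/1283 ≈ 28420.6 → 28421

N ≈ 28,421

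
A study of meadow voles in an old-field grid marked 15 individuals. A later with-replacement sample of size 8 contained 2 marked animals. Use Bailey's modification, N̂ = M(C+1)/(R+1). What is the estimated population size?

N̂ = 15·(8+1)/(2+1) = 15·9/3 = 135/3 = 45

N = 45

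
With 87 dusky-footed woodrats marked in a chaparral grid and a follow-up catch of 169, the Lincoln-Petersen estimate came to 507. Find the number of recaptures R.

From N = M·C/R: R = M·C / N = 87·169 / 507 = 14703 / 507 = 29.

R = 29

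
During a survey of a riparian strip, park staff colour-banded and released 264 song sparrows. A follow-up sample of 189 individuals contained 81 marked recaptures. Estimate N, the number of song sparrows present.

N = 616

Lincoln-Petersen assumes M/N = R/C, so N = M·C / R.
N = (264 × 189) / 81 = 49896 / 81 = 616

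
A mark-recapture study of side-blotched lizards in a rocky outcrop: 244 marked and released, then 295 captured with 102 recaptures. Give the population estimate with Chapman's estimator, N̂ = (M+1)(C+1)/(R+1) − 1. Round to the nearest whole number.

N̂ = (244+1)(295+1)/(102+1) − 1 = 245·296/103 − 1
= 72520/103 − 1 ≈ 704.1 − 1 ≈ 703.1 → 703

N ≈ 703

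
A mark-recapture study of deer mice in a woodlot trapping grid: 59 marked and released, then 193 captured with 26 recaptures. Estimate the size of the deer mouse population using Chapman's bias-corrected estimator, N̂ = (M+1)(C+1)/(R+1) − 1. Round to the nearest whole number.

N ≈ 430

N̂ = (59+1)(193+1)/(26+1) − 1 = 60·194/27 − 1
= 11640/27 − 1 ≈ 431.1 − 1 ≈ 430.1 → 430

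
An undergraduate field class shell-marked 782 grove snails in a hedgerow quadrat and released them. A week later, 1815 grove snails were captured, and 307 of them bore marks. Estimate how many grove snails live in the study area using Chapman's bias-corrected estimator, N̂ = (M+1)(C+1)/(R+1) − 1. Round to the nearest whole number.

N̂ = (782+1)(1815+1)/(307+1) − 1 = 783·1816/308 − 1
= 1421928/308 − 1 ≈ 4616.6 − 1 ≈ 4615.6 → 4616

N ≈ 4616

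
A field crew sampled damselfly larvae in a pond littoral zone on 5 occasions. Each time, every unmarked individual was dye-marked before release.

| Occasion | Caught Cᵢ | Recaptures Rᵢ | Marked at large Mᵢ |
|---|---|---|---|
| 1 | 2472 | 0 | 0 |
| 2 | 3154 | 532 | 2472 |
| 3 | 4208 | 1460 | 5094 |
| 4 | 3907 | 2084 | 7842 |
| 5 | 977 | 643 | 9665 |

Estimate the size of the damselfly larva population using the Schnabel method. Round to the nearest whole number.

Σ MᵢCᵢ = 0·2472 + 2472·3154 + 5094·4208 + 7842·3907 + 9665·977 = 0 + 7796688 + 21435552 + 30638694 + 9442705 = 69313639
Σ Rᵢ = 0 + 532 + 1460 + 2084 + 643 = 4719
N̂ = 69313639 / 4719 ≈ 14688.2 → 14688

N ≈ 14,688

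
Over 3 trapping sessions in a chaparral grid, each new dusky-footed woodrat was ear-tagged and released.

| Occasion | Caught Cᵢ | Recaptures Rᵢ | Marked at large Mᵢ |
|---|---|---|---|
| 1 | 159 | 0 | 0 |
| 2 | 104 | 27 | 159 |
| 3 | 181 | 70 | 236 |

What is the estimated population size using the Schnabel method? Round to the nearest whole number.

N ≈ 611

Σ MᵢCᵢ = 0·159 + 159·104 + 236·181 = 0 + 16536 + 42716 = 59252
Σ Rᵢ = 0 + 27 + 70 = 97
N̂ = 59252 / 97 ≈ 610.8 → 611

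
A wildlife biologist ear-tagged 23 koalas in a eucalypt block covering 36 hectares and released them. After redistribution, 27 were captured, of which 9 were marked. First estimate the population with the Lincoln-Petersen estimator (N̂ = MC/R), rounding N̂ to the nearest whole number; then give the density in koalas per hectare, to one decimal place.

density ≈ 1.9 koalas per hectare

N̂ = 23·27/9 = 621/9 = 69
Density = N̂ / area = 69 / 36 ≈ 1.92 → 1.9 per hectare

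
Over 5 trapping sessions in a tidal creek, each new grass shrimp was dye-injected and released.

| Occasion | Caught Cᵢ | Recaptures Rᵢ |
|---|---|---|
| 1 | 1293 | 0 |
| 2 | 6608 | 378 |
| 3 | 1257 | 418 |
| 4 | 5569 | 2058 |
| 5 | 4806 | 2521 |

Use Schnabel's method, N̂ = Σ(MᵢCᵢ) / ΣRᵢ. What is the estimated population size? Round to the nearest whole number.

N ≈ 22,629

Marked at large before each occasion: Mᵢ = Σⱼ<ᵢ (Cⱼ − Rⱼ) → M1=0, M2=1293, M3=7523, M4=8362, M5=11873
Σ MᵢCᵢ = 0·1293 + 1293·6608 + 7523·1257 + 8362·5569 + 11873·4806 = 0 + 8544144 + 9456411 + 46567978 + 57061638 = 121630171
Σ Rᵢ = 0 + 378 + 418 + 2058 + 2521 = 5375
N̂ = 121630171 / 5375 ≈ 22628.9 → 22629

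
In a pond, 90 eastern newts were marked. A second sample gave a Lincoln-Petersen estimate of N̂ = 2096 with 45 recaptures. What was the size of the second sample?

From N = M·C/R: C = N·R / M = 2096·45 / 90 = 94320 / 90 = 1048.

C = 1048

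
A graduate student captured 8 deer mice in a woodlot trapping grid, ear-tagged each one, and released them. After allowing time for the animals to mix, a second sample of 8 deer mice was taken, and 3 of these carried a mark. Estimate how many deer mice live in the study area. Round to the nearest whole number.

N ≈ 21

N = (8 × 8) / 3 = 64 / 3 ≈ 21.3 → 21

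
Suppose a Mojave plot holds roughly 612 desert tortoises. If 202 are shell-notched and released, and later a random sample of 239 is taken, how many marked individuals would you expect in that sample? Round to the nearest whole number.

Expected recaptures E[R] = M·C / N.
E[R] = 202 × 239 / 612 = 48278 / 612 ≈ 78.9 → 79

expected recaptures ≈ 79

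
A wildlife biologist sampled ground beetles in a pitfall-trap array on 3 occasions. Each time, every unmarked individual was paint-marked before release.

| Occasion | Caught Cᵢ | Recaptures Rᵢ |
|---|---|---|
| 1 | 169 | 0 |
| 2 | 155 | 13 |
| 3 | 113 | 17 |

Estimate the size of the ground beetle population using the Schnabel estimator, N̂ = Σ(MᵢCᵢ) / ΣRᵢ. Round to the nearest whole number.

N ≈ 2045

Marked at large before each occasion: Mᵢ = Σⱼ<ᵢ (Cⱼ − Rⱼ) → M1=0, M2=169, M3=311
Σ MᵢCᵢ = 0·169 + 169·155 + 311·113 = 0 + 26195 + 35143 = 61338
Σ Rᵢ = 0 + 13 + 17 = 30
N̂ = 61338 / 30 ≈ 2044.6 → 2045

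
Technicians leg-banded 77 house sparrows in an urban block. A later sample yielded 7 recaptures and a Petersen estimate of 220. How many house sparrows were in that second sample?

From N = M·C/R: C = N·R / M = 220·7 / 77 = 1540 / 77 = 20.

C = 20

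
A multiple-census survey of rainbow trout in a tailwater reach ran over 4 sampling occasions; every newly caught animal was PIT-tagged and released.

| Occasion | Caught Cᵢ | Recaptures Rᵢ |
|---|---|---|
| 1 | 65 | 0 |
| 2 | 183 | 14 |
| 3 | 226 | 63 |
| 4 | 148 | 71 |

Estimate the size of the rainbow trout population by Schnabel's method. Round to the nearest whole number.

N ≈ 835

Marked at large before each occasion: Mᵢ = Σⱼ<ᵢ (Cⱼ − Rⱼ) → M1=0, M2=65, M3=234, M4=397
Σ MᵢCᵢ = 0·65 + 65·183 + 234·226 + 397·148 = 0 + 11895 + 52884 + 58756 = 123535
Σ Rᵢ = 0 + 14 + 63 + 71 = 148
N̂ = 123535 / 148 ≈ 834.7 → 835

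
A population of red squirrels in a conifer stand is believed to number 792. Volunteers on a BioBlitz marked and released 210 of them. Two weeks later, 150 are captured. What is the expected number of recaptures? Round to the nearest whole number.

Expected recaptures E[R] = M·C / N.
E[R] = 210 × 150 / 792 = 31500 / 792 ≈ 39.8 → 40

expected recaptures ≈ 40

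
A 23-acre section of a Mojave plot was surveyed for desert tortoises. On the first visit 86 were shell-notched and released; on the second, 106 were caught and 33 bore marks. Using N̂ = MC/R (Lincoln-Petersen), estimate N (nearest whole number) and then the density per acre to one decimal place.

N̂ = 86·106/33 = 9116/33 ≈ 276.2 → 276
Density = N̂ / area = 276 / 23 = 12.0 per acre

density ≈ 12.0 desert tortoises per acre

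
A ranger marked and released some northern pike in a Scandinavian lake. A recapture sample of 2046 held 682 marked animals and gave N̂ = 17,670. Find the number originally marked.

M = 5890

From N = M·C/R: M = N·R / C = 17670·682 / 2046 = 12050940 / 2046 = 5890.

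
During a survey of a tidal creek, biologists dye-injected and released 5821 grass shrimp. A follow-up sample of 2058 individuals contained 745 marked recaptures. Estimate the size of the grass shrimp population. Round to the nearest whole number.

N = (5821 × 2058) / 745 = 11979618 / 745 ≈ 16080.0 → 16080

N ≈ 16,080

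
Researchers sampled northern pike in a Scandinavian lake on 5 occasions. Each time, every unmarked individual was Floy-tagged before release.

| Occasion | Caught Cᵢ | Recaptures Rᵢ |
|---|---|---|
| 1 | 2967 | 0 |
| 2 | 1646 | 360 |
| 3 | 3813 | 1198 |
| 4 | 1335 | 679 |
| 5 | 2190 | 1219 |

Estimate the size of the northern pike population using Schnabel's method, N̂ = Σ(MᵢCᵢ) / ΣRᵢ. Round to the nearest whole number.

Marked at large before each occasion: Mᵢ = Σⱼ<ᵢ (Cⱼ − Rⱼ) → M1=0, M2=2967, M3=4253, M4=6868, M5=7524
Σ MᵢCᵢ = 0·2967 + 2967·1646 + 4253·3813 + 6868·1335 + 7524·2190 = 0 + 4883682 + 16216689 + 9168780 + 16477560 = 46746711
Σ Rᵢ = 0 + 360 + 1198 + 679 + 1219 = 3456
N̂ = 46746711 / 3456 ≈ 13526.2 → 13526

N ≈ 13,526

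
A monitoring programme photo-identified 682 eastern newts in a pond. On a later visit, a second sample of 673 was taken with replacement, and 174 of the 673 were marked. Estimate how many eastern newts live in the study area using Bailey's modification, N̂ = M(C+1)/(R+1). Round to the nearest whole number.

N ≈ 2627

N̂ = 682·(673+1)/(174+1) = 682·674/175 = 459668/175 ≈ 2626.7 → 2627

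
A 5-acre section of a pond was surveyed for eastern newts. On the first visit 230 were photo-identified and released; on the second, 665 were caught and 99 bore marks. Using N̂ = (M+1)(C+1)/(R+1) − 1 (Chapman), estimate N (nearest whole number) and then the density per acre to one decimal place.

density ≈ 307.4 eastern newts per acre

N̂ = 231·666/100 − 1 = 153846/100 − 1 ≈ 1537.46 → 1537
Density = N̂ / area = 1537 / 5 ≈ 307.40 → 307.4 per acre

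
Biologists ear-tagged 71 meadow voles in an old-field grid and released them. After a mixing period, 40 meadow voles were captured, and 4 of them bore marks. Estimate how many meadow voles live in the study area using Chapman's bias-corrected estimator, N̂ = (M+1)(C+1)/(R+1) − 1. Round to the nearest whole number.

N̂ = (71+1)(40+1)/(4+1) − 1 = 72·41/5 − 1
= 2952/5 − 1 ≈ 590.4 − 1 ≈ 589.4 → 589

N ≈ 589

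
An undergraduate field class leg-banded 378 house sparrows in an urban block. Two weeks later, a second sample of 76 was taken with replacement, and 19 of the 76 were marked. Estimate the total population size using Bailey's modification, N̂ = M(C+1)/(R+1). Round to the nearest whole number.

N ≈ 1455

N̂ = 378·(76+1)/(19+1) = 378·77/20 = 29106/20 ≈ 1455.3 → 1455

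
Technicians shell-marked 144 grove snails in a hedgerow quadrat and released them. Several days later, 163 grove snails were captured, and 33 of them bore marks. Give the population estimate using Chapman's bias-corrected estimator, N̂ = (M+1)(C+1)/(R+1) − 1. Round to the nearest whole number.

N ≈ 698

N̂ = (144+1)(163+1)/(33+1) − 1 = 145·164/34 − 1
= 23780/34 − 1 ≈ 699.4 − 1 ≈ 698.4 → 698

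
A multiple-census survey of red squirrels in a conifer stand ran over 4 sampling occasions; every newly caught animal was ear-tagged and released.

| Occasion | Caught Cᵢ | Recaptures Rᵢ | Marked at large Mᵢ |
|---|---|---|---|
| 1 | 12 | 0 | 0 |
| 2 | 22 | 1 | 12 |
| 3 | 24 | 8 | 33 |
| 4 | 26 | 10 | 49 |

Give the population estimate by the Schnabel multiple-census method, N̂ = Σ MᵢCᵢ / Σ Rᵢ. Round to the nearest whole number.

Σ MᵢCᵢ = 0·12 + 12·22 + 33·24 + 49·26 = 0 + 264 + 792 + 1274 = 2330
Σ Rᵢ = 0 + 1 + 8 + 10 = 19
N̂ = 2330 / 19 ≈ 122.6 → 123

N ≈ 123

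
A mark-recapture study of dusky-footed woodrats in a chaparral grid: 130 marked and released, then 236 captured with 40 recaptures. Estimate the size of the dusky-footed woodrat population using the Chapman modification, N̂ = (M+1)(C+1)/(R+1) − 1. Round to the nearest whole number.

N ≈ 756

N̂ = (130+1)(236+1)/(40+1) − 1 = 131·237/41 − 1
= 31047/41 − 1 ≈ 757.2 − 1 ≈ 756.2 → 756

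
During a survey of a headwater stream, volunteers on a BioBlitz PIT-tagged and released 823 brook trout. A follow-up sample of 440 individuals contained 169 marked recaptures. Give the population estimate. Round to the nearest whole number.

N ≈ 2143

The marked fraction in the recapture sample should equal the marked fraction in the population: 169/440 = 823/N.
N = (823 × 440) / 169 = 362120 / 169 ≈ 2142.7 → 2143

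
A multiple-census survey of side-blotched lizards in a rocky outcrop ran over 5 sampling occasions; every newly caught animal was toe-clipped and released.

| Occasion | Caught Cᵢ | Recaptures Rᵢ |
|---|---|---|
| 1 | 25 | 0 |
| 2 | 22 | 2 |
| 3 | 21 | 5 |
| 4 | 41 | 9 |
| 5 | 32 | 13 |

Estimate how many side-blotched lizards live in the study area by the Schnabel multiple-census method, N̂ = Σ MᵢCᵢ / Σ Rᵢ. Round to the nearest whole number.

Marked at large before each occasion: Mᵢ = Σⱼ<ᵢ (Cⱼ − Rⱼ) → M1=0, M2=25, M3=45, M4=61, M5=93
Σ MᵢCᵢ = 0·25 + 25·22 + 45·21 + 61·41 + 93·32 = 0 + 550 + 945 + 2501 + 2976 = 6972
Σ Rᵢ = 0 + 2 + 5 + 9 + 13 = 29
N̂ = 6972 / 29 ≈ 240.4 → 240

N ≈ 240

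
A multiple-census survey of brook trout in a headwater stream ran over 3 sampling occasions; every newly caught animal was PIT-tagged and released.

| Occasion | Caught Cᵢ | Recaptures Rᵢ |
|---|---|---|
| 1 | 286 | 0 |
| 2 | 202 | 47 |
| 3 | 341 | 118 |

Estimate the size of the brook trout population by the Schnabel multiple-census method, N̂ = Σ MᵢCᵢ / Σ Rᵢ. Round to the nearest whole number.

Marked at large before each occasion: Mᵢ = Σⱼ<ᵢ (Cⱼ − Rⱼ) → M1=0, M2=286, M3=441
Σ MᵢCᵢ = 0·286 + 286·202 + 441·341 = 0 + 57772 + 150381 = 208153
Σ Rᵢ = 0 + 47 + 118 = 165
N̂ = 208153 / 165 ≈ 1261.5 → 1262

N ≈ 1262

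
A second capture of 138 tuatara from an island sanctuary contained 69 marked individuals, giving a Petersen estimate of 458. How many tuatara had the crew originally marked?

M = 229

From N = M·C/R: M = N·R / C = 458·69 / 138 = 31602 / 138 = 229.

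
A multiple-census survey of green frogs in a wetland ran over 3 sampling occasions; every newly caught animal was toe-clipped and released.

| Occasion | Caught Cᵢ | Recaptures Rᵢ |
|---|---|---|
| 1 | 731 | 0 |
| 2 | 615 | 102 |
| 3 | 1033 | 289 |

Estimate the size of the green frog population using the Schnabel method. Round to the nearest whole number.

Marked at large before each occasion: Mᵢ = Σⱼ<ᵢ (Cⱼ − Rⱼ) → M1=0, M2=731, M3=1244
Σ MᵢCᵢ = 0·731 + 731·615 + 1244·1033 = 0 + 449565 + 1285052 = 1734617
Σ Rᵢ = 0 + 102 + 289 = 391
N̂ = 1734617 / 391 ≈ 4436.4 → 4436

N ≈ 4436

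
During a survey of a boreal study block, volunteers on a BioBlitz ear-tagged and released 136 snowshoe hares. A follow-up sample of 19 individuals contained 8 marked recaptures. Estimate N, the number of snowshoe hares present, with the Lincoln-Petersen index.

N = 323

Lincoln-Petersen assumes M/N = R/C, so N = M·C / R.
N = (136 × 19) / 8 = 2584 / 8 = 323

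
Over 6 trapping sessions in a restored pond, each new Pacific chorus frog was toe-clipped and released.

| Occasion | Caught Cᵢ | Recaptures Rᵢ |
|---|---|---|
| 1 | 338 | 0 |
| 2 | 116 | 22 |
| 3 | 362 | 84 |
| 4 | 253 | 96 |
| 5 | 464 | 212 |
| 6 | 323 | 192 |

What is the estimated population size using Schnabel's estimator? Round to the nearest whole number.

N ≈ 1879

Marked at large before each occasion: Mᵢ = Σⱼ<ᵢ (Cⱼ − Rⱼ) → M1=0, M2=338, M3=432, M4=710, M5=867, M6=1119
Σ MᵢCᵢ = 0·338 + 338·116 + 432·362 + 710·253 + 867·464 + 1119·323 = 0 + 39208 + 156384 + 179630 + 402288 + 361437 = 1138947
Σ Rᵢ = 0 + 22 + 84 + 96 + 212 + 192 = 606
N̂ = 1138947 / 606 ≈ 1879.45 → 1879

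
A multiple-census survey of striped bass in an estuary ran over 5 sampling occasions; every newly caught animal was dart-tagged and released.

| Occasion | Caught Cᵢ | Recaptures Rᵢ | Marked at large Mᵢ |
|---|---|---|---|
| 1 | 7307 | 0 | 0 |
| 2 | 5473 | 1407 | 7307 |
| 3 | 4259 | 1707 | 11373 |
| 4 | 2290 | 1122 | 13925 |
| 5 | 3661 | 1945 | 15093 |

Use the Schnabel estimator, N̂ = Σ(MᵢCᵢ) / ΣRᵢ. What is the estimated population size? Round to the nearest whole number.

Σ MᵢCᵢ = 0·7307 + 7307·5473 + 11373·4259 + 13925·2290 + 15093·3661 = 0 + 39991211 + 48437607 + 31888250 + 55255473 = 175572541
Σ Rᵢ = 0 + 1407 + 1707 + 1122 + 1945 = 6181
N̂ = 175572541 / 6181 ≈ 28405.2 → 28405

N ≈ 28,405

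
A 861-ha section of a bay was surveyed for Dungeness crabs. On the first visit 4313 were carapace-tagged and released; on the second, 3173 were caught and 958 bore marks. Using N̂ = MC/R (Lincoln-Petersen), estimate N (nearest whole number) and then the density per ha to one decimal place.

density ≈ 16.6 Dungeness crabs per ha

N̂ = 4313·3173/958 = 13685149/958 ≈ 14285.1 → 14285
Density = N̂ / area = 14285 / 861 ≈ 16.59 → 16.6 per ha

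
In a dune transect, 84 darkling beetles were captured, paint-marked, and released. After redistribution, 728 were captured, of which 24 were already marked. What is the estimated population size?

N = 2548

N = (84 × 728) / 24 = 61152 / 24 = 2548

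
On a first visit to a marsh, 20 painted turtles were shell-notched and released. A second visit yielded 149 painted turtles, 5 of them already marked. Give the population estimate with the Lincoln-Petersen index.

N = 596

If marked individuals mix randomly, R/C ≈ M/N, giving N ≈ M·C/R.
N = (20 × 149) / 5 = 2980 / 5 = 596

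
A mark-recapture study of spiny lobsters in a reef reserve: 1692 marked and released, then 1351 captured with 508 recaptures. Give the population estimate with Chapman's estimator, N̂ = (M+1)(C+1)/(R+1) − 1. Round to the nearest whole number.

N ≈ 4496

N̂ = (1692+1)(1351+1)/(508+1) − 1 = 1693·1352/509 − 1
= 2288936/509 − 1 ≈ 4496.9 − 1 ≈ 4495.9 → 4496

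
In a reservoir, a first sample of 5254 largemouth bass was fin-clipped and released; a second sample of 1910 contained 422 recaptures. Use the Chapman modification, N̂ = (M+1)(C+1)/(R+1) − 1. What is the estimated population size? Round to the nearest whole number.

N̂ = (5254+1)(1910+1)/(422+1) − 1 = 5255·1911/423 − 1
= 10042305/423 − 1 ≈ 23740.7 − 1 ≈ 23739.7 → 23740

N ≈ 23,740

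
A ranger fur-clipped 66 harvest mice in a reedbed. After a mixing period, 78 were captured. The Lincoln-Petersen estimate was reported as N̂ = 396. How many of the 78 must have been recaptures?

R = 13

From N = M·C/R: R = M·C / N = 66·78 / 396 = 5148 / 396 = 13.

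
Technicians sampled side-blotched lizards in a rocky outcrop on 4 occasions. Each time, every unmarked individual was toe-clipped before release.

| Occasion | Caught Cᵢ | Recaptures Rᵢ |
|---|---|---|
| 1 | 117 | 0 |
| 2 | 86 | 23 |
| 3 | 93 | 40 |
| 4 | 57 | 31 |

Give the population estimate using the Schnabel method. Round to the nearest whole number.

N ≈ 426

Marked at large before each occasion: Mᵢ = Σⱼ<ᵢ (Cⱼ − Rⱼ) → M1=0, M2=117, M3=180, M4=233
Σ MᵢCᵢ = 0·117 + 117·86 + 180·93 + 233·57 = 0 + 10062 + 16740 + 13281 = 40083
Σ Rᵢ = 0 + 23 + 40 + 31 = 94
N̂ = 40083 / 94 ≈ 426.4 → 426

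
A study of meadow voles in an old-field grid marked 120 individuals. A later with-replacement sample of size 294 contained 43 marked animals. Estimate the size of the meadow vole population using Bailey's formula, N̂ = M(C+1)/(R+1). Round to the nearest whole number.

N ≈ 805

N̂ = 120·(294+1)/(43+1) = 120·295/44 = 35400/44 ≈ 804.5 → 805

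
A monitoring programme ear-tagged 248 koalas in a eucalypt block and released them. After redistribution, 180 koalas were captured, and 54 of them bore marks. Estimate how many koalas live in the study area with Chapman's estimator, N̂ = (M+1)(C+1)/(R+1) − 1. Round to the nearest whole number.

N ≈ 818

N̂ = (248+1)(180+1)/(54+1) − 1 = 249·181/55 − 1
= 45069/55 − 1 ≈ 819.4 − 1 ≈ 818.4 → 818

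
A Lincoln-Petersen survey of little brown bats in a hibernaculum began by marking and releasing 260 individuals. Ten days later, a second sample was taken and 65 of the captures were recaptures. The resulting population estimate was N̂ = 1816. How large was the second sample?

C = 454

From N = M·C/R: C = N·R / M = 1816·65 / 260 = 118040 / 260 = 454.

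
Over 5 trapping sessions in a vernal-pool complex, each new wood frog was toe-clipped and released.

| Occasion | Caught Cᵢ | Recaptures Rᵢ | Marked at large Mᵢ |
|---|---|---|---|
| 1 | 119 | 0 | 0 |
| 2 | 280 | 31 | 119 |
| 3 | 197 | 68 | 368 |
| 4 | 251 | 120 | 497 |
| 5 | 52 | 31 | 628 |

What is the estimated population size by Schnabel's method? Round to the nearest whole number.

N ≈ 1053

Σ MᵢCᵢ = 0·119 + 119·280 + 368·197 + 497·251 + 628·52 = 0 + 33320 + 72496 + 124747 + 32656 = 263219
Σ Rᵢ = 0 + 31 + 68 + 120 + 31 = 250
N̂ = 263219 / 250 ≈ 1052.9 → 1053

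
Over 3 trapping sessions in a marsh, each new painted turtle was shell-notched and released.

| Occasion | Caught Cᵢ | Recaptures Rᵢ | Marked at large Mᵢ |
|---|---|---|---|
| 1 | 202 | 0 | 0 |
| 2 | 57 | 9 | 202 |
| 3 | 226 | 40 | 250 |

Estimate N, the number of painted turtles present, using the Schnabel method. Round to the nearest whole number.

N ≈ 1388

Σ MᵢCᵢ = 0·202 + 202·57 + 250·226 = 0 + 11514 + 56500 = 68014
Σ Rᵢ = 0 + 9 + 40 = 49
N̂ = 68014 / 49 ≈ 1388.0 → 1388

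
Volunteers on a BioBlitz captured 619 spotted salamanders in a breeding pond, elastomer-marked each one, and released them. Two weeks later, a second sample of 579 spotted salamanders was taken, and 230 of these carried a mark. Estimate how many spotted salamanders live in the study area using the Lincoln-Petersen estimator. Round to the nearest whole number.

N = (619 × 579) / 230 = 358401 / 230 ≈ 1558.3 → 1558

N ≈ 1558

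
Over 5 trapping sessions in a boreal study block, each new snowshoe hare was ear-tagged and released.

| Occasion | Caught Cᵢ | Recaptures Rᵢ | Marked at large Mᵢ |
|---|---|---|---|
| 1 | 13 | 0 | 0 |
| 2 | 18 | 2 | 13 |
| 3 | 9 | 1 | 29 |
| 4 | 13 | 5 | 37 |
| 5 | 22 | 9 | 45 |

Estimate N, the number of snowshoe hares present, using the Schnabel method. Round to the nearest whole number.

N ≈ 116

Σ MᵢCᵢ = 0·13 + 13·18 + 29·9 + 37·13 + 45·22 = 0 + 234 + 261 + 481 + 990 = 1966
Σ Rᵢ = 0 + 2 + 1 + 5 + 9 = 17
N̂ = 1966 / 17 ≈ 115.6 → 116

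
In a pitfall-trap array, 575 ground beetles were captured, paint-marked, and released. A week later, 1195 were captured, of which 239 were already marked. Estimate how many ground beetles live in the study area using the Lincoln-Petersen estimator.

N = 2875

N = (575 × 1195) / 239 = 687125 / 239 = 2875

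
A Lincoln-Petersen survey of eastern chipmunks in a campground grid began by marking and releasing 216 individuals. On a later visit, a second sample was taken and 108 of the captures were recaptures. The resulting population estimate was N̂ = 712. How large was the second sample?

From N = M·C/R: C = N·R / M = 712·108 / 216 = 76896 / 216 = 356.

C = 356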